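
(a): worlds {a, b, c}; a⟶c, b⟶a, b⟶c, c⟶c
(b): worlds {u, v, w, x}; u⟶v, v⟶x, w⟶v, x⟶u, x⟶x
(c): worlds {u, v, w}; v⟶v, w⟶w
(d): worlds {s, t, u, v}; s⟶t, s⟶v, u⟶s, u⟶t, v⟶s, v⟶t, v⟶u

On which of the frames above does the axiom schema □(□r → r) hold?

This is the axiom for shift-reflexivity; its first-order frame correspondent is ∀x ∀y (Rxy → Ryy).
(a): fails — Rba but not Raa.
(b): fails — Ruv but not Rvv.
(c): holds.
(d): fails — Rut but not Rtt.

(c)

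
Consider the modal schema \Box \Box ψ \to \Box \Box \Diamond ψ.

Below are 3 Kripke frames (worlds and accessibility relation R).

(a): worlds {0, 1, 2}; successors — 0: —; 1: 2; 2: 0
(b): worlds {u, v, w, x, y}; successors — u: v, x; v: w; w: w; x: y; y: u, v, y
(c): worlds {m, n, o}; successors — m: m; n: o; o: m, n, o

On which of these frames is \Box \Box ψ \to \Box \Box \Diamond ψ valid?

(c)

The schema corresponds to a generalized confluence (Geach) condition: \forall x \forall z (x R^2 z \to \exists w (x R^2 w \wedge zRw)).
(a): fails — 1R²0 but no w with 1R²w and 0Rw.
(b): fails — xR²v but no t with xR²t and vRt.
(c): condition met.
Valid on: (c).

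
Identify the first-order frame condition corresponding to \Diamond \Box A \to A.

Replacing A by ¬A and contraposing gives the equivalent schema A → □◇A.
Suppose A→□◇A is valid. Take Rxy and set V(A)={x}. Then A at x, so □◇A at x, so ◇A at y, so some z with Ryz has A; z=x, i.e. Ryx.
Conversely, any frame satisfying \forall x \forall y (Rxy \to Ryx) validates the schema.
Frame condition: \forall x \forall y (Rxy \to Ryx).

symmetry: \forall x \forall y (Rxy \to Ryx)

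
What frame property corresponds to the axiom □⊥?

□⊥ is valid iff no world has any successor (otherwise □⊥ fails at any world with one).

emptiness of R: ∀x ∀y ¬Rxy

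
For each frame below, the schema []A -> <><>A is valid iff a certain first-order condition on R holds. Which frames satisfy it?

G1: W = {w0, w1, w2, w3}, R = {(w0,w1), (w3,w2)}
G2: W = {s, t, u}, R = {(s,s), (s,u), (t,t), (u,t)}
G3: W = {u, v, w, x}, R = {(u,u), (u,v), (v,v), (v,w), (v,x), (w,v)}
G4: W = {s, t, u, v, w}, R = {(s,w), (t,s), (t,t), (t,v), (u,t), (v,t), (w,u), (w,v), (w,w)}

G2, G4

This is the axiom for a generalized confluence (Geach) condition; its first-order frame correspondent is forall x exists w (xRw & x R^2 w).
G1: fails — at w0 but no w with w0Rw and w0R²w.
G2: holds.
G3: fails — at x but no t with xRt and xR²t.
G4: holds.
Valid on: G2, G4.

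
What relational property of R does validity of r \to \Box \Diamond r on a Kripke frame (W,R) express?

symmetry: \forall x \forall y (Rxy \to Ryx)

Suppose r→□◇r is valid. Take Rxy and set V(r)={x}. Then r at x, so □◇r at x, so ◇r at y, so some z with Ryz has r; z=x, i.e. Ryx.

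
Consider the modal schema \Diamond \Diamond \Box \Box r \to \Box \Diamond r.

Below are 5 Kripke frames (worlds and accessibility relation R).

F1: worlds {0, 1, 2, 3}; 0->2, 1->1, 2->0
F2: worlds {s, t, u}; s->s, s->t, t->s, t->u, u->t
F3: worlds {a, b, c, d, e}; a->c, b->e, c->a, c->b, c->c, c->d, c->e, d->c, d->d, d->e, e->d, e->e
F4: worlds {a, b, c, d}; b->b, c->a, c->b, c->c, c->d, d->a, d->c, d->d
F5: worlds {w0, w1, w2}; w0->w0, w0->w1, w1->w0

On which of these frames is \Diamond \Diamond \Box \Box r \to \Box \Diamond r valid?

The schema corresponds to a generalized confluence (Geach) condition: \forall x \forall y \forall z ((x R^2 y \wedge xRz) \to \exists w (y R^2 w \wedge zRw)).
F1: satisfies the condition.
F2: satisfies the condition.
F3: fails — cR²b, cRa but no w with bR²w and aRw.
F4: fails — cR²a, cRa but no w with aR²w and aRw.
F5: satisfies the condition.
Valid on: F1, F2, F5.

F1, F2, F5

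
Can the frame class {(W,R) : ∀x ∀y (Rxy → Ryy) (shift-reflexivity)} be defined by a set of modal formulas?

Yes, by □(□q → q)

This is a Sahlqvist condition; the T□ axiom □(□q → q) defines it.
Suppose □(□q→q) is valid. Take Rxy and set V(q)={w : Ryw}. Then at y, □q holds; since □(□q→q) at x, □q→q at y, so q at y, i.e. Ryy.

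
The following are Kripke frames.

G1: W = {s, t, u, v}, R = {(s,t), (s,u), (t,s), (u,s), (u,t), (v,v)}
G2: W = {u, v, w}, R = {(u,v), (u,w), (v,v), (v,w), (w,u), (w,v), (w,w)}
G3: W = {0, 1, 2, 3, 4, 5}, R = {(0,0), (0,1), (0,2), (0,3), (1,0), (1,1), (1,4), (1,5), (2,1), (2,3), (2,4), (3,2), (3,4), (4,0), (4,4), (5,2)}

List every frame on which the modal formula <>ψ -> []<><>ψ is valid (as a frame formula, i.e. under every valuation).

The schema corresponds to a generalized confluence (Geach) condition: forall x forall y forall z ((xRy & xRz) -> exists w (y = w & z R^2 w)).
G1: fails — uRs, uRt but no w with s=w and tR²w.
G2: holds.
G3: fails — 0R2, 0R3 but no w with 2=w and 3R²w.
Valid on: G2.

G2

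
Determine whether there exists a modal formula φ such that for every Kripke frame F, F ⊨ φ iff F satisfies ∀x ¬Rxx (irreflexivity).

Modal frame validity is preserved under surjective bounded morphisms.
The 4-cycle (worlds 0,1,2,3 with 0→1→2→3→0) is irreflexive, and the map sending every world to a single reflexive point • is a surjective bounded morphism (forth: every edge maps to (•,•); back: every world has a successor). So any modal formula valid on the 4-cycle is also valid on the reflexive point, which is not irreflexive.
So the class is not modally definable.

No — not modally definable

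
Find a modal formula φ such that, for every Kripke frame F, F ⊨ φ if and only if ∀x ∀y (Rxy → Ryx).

This is symmetry; the standard corresponding axiom is B: ψ → □◇ψ.

ψ → □◇ψ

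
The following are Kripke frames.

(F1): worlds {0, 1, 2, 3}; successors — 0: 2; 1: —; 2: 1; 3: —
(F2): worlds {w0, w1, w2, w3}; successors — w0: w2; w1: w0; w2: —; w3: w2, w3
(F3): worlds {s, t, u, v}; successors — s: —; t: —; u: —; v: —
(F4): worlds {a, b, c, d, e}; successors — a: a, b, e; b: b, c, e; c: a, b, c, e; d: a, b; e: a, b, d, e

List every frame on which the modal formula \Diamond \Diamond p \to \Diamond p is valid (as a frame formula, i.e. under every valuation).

(F3)

Frame correspondent (Sahlqvist): \forall x \forall y \forall z (Rxy \wedge Ryz \to Rxz) — i.e. transitivity.
(F1): fails — R02 and R21 but not R01.
(F2): fails — Rw1w0 and Rw0w2 but not Rw1w2.
(F3): condition met.
(F4): fails — Rbc and Rca but not Rba.
Valid on: (F3).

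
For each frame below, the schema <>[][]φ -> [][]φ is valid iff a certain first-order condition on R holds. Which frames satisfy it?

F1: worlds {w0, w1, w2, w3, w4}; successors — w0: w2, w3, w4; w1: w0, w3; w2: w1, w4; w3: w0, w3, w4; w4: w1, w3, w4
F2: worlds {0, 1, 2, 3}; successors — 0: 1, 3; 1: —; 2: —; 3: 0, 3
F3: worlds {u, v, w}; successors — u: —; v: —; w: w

F3

Frame correspondent (Sahlqvist): forall x forall y forall z ((xRy & x R^2 z) -> exists w (y R^2 w & z = w)) — i.e. a generalized confluence (Geach) condition.
F1: fails — w1Rw0, w1R²w2 but no w with w0R²w and w2=w.
F2: fails — 0R1, 0R²0 but no w with 1R²w and 0=w.
F3: satisfies the condition.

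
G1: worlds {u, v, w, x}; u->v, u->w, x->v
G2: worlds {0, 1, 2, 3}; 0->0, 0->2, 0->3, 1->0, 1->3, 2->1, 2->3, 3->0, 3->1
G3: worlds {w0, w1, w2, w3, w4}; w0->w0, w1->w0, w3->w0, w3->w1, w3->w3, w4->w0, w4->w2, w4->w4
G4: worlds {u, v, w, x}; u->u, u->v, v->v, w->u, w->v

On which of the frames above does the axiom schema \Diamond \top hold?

The schema corresponds to seriality: \forall x \exists y Rxy.
G1: fails — world v has no successor.
G2: ✓.
G3: fails — world w2 has no successor.
G4: fails — world x has no successor.

G2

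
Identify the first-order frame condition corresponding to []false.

□⊥ is valid iff no world has any successor (otherwise □⊥ fails at any world with one).

emptiness of R: forall x forall y ~Rxy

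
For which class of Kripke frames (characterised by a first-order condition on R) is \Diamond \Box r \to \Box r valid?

the Euclidean property: \forall x \forall y \forall z (Rxy \wedge Rxz \to Ryz)

Equivalently (dual form): ◇r → □◇r.
Suppose ◇r→□◇r is valid. Take Rxy, Rxz and set V(r)={y}. Then ◇r at x, so □◇r at x, so ◇r at z, so some w with Rzw has r; w=y, i.e. Rzy. By symmetry of the argument, Ryz.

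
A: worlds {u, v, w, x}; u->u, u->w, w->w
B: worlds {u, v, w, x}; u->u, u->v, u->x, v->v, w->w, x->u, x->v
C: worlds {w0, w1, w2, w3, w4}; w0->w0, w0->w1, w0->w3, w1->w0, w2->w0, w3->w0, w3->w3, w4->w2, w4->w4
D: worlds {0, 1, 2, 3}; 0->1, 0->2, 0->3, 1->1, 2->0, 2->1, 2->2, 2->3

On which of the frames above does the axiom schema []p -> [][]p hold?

A

Frame correspondent (Sahlqvist): forall x forall y forall z (Rxy & Ryz -> Rxz) — i.e. transitivity.
A: satisfies the condition.
B: fails — Rxu and Rux but not Rxx.
C: fails — Rw1w0 and Rw0w1 but not Rw1w1.
D: fails — R02 and R20 but not R00.
Valid on: A.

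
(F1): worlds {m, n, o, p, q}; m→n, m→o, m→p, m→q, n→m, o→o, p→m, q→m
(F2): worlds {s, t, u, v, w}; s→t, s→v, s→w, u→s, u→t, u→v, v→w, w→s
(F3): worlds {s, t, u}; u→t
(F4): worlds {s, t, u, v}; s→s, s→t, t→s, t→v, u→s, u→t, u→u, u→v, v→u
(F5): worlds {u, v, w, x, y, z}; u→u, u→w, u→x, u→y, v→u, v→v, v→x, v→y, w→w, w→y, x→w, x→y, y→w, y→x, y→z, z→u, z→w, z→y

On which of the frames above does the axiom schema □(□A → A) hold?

none

The schema corresponds to shift-reflexivity: ∀x ∀y (Rxy → Ryy).
(F1): fails — Rpm but not Rmm.
(F2): fails — Ruv but not Rvv.
(F3): fails — Rut but not Rtt.
(F4): fails — Ruv but not Rvv.
(F5): fails — Ryx but not Rxx.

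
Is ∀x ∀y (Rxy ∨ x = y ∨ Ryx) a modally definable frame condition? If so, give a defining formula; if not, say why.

Any modally definable frame class is closed under disjoint unions.
Take 4 disjoint single-world reflexive frames: each is trivially connected, but their disjoint union has 4 worlds with no edge between distinct components, so it is not connected.
Hence connectedness of R is not modally definable.

No — not modally definable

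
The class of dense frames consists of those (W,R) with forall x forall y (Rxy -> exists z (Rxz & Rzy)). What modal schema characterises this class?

A defining formula is □□ψ → □ψ (the C4 axiom).

□□ψ → □ψ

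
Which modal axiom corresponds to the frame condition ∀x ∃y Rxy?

This is seriality; the standard corresponding axiom is D: □p → ◇p.
Suppose □p→◇p is valid. At any x set V(p)=W. Then □p at x, so ◇p at x, so x has a successor.

□p → ◇p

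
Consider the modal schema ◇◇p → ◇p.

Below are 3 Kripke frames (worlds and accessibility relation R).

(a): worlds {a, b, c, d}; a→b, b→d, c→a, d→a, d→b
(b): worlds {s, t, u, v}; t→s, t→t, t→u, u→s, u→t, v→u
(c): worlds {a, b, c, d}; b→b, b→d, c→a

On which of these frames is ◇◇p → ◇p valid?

The schema corresponds to transitivity: ∀x ∀y ∀z (Rxy ∧ Ryz → Rxz).
(a): fails — Rab and Rbd but not Rad.
(b): fails — Rut and Rtu but not Ruu.
(c): holds.
Valid on: (c).

(c)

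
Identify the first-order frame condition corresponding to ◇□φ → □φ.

Replacing φ by ¬φ and contraposing gives the equivalent schema ◇φ → □◇φ.
Suppose ◇φ→□◇φ is valid. Take Rxy, Rxz and set V(φ)={y}. Then ◇φ at x, so □◇φ at x, so ◇φ at z, so some w with Rzw has φ; w=y, i.e. Rzy. By symmetry of the argument, Ryz.
Conversely, on a frame with the Euclidean property the schema holds at every world under every valuation.
So the correspondent is the Euclidean property.

the Euclidean property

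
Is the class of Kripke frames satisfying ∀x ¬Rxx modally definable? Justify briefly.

If a class were modally definable it would be closed under surjective bounded morphisms (Goldblatt–Thomason).
The 2-cycle (worlds s,t with s→t→s) is irreflexive, and the map sending every world to a single reflexive point • is a surjective bounded morphism (forth: every edge maps to (•,•); back: every world has a successor). So any modal formula valid on the 2-cycle is also valid on the reflexive point, which is not irreflexive.
Hence irreflexivity is not modally definable.

Not definable by any modal formula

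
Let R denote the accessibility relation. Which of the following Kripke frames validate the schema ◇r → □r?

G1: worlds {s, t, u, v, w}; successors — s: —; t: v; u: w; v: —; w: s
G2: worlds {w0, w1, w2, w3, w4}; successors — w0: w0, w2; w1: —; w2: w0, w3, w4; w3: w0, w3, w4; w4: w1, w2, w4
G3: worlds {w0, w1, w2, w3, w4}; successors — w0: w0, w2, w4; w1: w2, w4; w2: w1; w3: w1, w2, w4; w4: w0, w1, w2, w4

G1

Frame correspondent (Sahlqvist): ∀x ∀y ∀z (Rxy ∧ Rxz → y = z) — i.e. partial functionality.
G1: ✓.
G2: fails — w0 sees both w0 and w2.
G3: fails — w0 sees both w0 and w2.
Valid on: G1.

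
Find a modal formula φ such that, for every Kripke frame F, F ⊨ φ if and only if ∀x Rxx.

□ψ → ψ

The condition is reflexivity. The T schema □ψ → ψ defines it.
Suppose □ψ→ψ is valid. At any x set V(ψ)={w : Rxw}. Then □ψ holds at x, so ψ holds at x, i.e. Rxx.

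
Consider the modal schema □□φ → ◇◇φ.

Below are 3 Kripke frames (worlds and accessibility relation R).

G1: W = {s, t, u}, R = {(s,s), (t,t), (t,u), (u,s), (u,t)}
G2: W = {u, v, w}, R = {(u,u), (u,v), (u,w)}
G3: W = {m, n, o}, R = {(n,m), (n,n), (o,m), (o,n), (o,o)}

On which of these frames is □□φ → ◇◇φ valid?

G1

This is the axiom for a generalized confluence (Geach) condition; its first-order frame correspondent is ∀x ∃w (xR²w ∧ xR²w).
G1: holds.
G2: fails — at v but no t with vR²t and vR²t.
G3: fails — at m but no w with mR²w and mR²w.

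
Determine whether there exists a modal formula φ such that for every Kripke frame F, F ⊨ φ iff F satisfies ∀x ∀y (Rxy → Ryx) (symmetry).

Definable; p → □◇p defines it

This is a Sahlqvist condition; the B axiom p → □◇p defines it.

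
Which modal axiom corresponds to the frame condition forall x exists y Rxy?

This is seriality; the standard corresponding axiom is D: □r → ◇r.

□r → ◇r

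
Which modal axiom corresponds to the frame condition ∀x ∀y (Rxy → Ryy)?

□(□ψ → ψ)

The condition is shift-reflexivity. The T□ schema □(□ψ → ψ) defines it.
Suppose □(□ψ→ψ) is valid. Take Rxy and set V(ψ)={w : Ryw}. Then at y, □ψ holds; since □(□ψ→ψ) at x, □ψ→ψ at y, so ψ at y, i.e. Ryy.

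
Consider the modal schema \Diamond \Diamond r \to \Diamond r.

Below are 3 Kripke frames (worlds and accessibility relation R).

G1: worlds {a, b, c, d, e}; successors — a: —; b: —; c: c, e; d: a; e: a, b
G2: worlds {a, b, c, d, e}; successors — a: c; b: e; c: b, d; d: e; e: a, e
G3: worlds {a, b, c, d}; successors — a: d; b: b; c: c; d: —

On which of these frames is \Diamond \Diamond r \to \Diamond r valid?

The schema corresponds to transitivity: \forall x \forall y \forall z (Rxy \wedge Ryz \to Rxz).
G1: fails — Rce and Reb but not Rcb.
G2: fails — Rde and Rea but not Rda.
G3: ✓.

G3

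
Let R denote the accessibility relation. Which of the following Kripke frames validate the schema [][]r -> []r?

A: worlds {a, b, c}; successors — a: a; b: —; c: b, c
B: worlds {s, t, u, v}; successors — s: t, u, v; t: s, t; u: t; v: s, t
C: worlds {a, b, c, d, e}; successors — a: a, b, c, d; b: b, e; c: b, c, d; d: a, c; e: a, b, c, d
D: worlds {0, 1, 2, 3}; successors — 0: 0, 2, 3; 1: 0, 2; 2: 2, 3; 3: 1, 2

A, C

Frame correspondent (Sahlqvist): forall x forall y (Rxy -> exists z (Rxz & Rzy)) — i.e. density.
A: ✓.
B: fails — Rsv but no z with Rsz and Rzv.
C: ✓.
D: fails — R31 but no z with R3z and Rz1.
Valid on: A, C.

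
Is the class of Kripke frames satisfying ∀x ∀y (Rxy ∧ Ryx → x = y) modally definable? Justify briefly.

No

Any modally definable frame class is closed under surjective bounded morphisms.
The 8-cycle (worlds s,t,u,v,w,x,y,z with s→t→u→v→w→x→y→z→s) is antisymmetric. Sending even-indexed worlds to • and odd-indexed worlds to ∘ is a surjective bounded morphism onto the two-world frame with •↔∘, which is not antisymmetric.
Hence antisymmetry is not modally definable.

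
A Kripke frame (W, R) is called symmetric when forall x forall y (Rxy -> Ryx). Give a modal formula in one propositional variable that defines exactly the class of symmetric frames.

p → □◇p

This is symmetry; the standard corresponding axiom is B: p → □◇p.
Suppose p→□◇p is valid. Take Rxy and set V(p)={x}. Then p at x, so □◇p at x, so ◇p at y, so some z with Ryz has p; z=x, i.e. Ryx.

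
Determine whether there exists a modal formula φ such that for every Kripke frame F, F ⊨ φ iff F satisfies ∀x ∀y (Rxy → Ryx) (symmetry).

Yes, by q → □◇q

Yes: it is symmetry, defined by the B schema q → □◇q.
Suppose q→□◇q is valid. Take Rxy and set V(q)={x}. Then q at x, so □◇q at x, so ◇q at y, so some z with Ryz has q; z=x, i.e. Ryx.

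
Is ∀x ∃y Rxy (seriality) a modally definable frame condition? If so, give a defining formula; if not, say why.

Yes: it is seriality, defined by the D schema □r → ◇r.

Yes — defined by □r → ◇r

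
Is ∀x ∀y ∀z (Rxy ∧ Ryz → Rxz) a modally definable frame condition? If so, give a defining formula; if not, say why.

Yes, by □p → □□p

The condition is transitivity. A defining modal formula is □p → □□p.
Suppose □p→□□p is valid. Take Rxy, Ryz and set V(p)={w : Rxw}. Then □p at x, so □□p at x, so □p at y, so p at z, i.e. Rxz.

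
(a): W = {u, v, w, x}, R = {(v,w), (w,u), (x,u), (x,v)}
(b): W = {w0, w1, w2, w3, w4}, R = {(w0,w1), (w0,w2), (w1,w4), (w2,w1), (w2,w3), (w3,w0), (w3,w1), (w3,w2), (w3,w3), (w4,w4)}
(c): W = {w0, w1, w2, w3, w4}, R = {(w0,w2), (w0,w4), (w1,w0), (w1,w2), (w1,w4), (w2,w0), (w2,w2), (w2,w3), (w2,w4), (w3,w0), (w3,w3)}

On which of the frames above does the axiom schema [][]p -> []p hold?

The schema corresponds to density: forall x forall y (Rxy -> exists z (Rxz & Rzy)).
(a): fails — Rxu but no z with Rxz and Rzu.
(b): fails — Rw0w2 but no z with Rw0z and Rzw2.
(c): holds.
Valid on: (c).

(c)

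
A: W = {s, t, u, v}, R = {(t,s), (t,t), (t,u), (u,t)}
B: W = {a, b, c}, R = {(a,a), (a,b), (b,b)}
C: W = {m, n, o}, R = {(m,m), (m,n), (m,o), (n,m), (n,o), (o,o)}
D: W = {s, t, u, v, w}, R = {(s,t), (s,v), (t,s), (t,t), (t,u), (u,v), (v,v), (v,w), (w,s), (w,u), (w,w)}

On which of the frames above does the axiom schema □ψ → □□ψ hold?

B

Frame correspondent (Sahlqvist): ∀x ∀y ∀z (Rxy ∧ Ryz → Rxz) — i.e. transitivity.
A: fails — Rut and Rtu but not Ruu.
B: satisfies the condition.
C: fails — Rnm and Rmn but not Rnn.
D: fails — Ruv and Rvw but not Ruw.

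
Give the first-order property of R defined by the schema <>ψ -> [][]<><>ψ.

This is a Sahlqvist (Geach-type) schema ◇^1□^0ψ → □^2◇^2ψ.
First-order correspondent: forall x forall y forall z ((xRy & x R^2 z) -> exists w (y = w & z R^2 w)).

forall x forall y forall z ((xRy & x R^2 z) -> exists w (y = w & z R^2 w))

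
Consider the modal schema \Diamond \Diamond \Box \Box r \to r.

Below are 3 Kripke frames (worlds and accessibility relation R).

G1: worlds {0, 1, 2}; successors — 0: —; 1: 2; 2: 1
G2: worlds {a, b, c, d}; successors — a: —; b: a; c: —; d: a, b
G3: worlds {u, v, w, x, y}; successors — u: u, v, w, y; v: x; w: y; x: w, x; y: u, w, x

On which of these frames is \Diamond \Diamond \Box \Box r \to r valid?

G1

This is the axiom for a generalized confluence (Geach) condition; its first-order frame correspondent is \forall x \forall y (x R^2 y \to \exists w (y R^2 w \wedge x = w)).
G1: holds.
G2: fails — dR²a but no w with aR²w and d=w.
G3: fails — uR²v but no t with vR²t and u=t.
Valid on: G1.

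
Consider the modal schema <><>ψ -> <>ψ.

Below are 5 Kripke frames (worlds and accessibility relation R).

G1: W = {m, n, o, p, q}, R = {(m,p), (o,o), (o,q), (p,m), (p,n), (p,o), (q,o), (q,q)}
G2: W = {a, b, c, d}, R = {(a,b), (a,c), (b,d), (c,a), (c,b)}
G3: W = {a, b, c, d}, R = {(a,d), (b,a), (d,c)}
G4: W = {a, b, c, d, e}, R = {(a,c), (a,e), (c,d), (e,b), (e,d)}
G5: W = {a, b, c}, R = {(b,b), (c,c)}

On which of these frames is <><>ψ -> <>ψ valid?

Frame correspondent (Sahlqvist): forall x forall y forall z (Rxy & Ryz -> Rxz) — i.e. transitivity.
G1: fails — Rpm and Rmp but not Rpp.
G2: fails — Rab and Rbd but not Rad.
G3: fails — Rad and Rdc but not Rac.
G4: fails — Rae and Reb but not Rab.
G5: satisfies the condition.

G5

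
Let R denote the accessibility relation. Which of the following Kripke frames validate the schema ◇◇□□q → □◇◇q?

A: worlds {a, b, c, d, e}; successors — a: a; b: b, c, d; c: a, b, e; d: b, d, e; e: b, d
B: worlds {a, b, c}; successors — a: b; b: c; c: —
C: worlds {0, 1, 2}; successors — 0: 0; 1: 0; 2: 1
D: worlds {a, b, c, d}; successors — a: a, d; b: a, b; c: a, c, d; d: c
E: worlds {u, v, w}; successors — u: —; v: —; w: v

This is the axiom for a generalized confluence (Geach) condition; its first-order frame correspondent is ∀x ∀y ∀z ((xR²y ∧ xRz) → ∃w (yR²w ∧ zR²w)).
A: fails — bR²a, bRd but no w with aR²w and dR²w.
B: fails — aR²c, aRb but no w with cR²w and bR²w.
C: holds.
D: holds.
E: holds.

C, D, E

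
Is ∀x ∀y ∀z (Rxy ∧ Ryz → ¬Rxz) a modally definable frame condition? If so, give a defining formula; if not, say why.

Modal frame validity is preserved under surjective bounded morphisms.
The 3-cycle (worlds s,t,u with s→t→u→s) is intransitive. Mapping every world to a single reflexive point • is a surjective bounded morphism; the reflexive point is not intransitive (R••∧R•• but R••).
So the class is not modally definable.

Not modally definable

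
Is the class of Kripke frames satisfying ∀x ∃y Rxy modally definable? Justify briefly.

The condition is seriality. A defining modal formula is □p → ◇p.

Definable; □p → ◇p defines it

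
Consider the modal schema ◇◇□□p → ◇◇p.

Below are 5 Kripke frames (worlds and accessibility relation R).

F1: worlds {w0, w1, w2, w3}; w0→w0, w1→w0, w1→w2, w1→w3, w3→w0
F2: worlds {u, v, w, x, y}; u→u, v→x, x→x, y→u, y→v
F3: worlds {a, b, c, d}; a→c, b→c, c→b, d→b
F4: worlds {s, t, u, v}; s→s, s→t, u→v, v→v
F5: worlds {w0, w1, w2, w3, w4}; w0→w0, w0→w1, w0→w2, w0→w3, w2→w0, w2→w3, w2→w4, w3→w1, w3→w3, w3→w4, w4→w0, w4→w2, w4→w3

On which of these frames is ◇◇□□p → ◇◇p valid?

F1, F2, F3

This is the axiom for a generalized confluence (Geach) condition; its first-order frame correspondent is ∀x ∀y (xR²y → ∃w (yR²w ∧ xR²w)).
F1: holds.
F2: holds.
F3: holds.
F4: fails — sR²t but no w with tR²w and sR²w.
F5: fails — w0R²w1 but no w with w1R²w and w0R²w.
Valid on: F1, F2, F3.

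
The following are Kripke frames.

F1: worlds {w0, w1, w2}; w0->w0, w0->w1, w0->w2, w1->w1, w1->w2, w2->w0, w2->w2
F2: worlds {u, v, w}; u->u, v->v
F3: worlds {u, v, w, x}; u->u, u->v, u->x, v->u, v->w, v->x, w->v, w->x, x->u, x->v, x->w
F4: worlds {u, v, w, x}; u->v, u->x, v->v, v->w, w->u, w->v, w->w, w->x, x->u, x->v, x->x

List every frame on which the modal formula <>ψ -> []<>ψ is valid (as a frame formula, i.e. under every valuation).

F2

The schema corresponds to the Euclidean property: forall x forall y forall z (Rxy & Rxz -> Ryz).
F1: fails — Rw0w1 and Rw0w0 but not Rw1w0.
F2: ✓.
F3: fails — Ruv and Ruv but not Rvv.
F4: fails — Ruv and Rux but not Rvx.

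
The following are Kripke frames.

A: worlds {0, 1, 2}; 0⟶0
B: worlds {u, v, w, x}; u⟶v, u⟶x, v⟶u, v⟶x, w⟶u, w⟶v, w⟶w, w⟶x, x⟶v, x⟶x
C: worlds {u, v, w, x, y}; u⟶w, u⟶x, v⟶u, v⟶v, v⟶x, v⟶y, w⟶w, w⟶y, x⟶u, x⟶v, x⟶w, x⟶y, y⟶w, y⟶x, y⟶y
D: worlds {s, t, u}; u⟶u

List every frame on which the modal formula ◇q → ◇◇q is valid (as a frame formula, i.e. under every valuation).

A, D

The schema corresponds to a generalized confluence (Geach) condition: ∀x ∀y (xRy → ∃w (y = w ∧ xR²w)).
A: holds.
B: fails — vRu but no t with u=t and vR²t.
C: fails — uRx but no t with x=t and uR²t.
D: holds.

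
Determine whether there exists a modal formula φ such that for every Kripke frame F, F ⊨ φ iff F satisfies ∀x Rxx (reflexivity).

This is a Sahlqvist condition; the T axiom □q → q defines it.
Suppose □q→q is valid. At any x set V(q)={w : Rxw}. Then □q holds at x, so q holds at x, i.e. Rxx.

Yes — defined by □q → q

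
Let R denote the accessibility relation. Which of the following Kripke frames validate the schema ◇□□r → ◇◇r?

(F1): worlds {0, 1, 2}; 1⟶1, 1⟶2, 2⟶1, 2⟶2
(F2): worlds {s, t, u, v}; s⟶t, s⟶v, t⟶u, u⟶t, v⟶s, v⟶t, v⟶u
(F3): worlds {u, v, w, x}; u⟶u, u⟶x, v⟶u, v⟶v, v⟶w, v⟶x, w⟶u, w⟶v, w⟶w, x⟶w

(F1), (F3)

Frame correspondent (Sahlqvist): ∀x ∀y (xRy → ∃w (yR²w ∧ xR²w)) — i.e. a generalized confluence (Geach) condition.
(F1): holds.
(F2): fails — tRu but no w with uR²w and tR²w.
(F3): holds.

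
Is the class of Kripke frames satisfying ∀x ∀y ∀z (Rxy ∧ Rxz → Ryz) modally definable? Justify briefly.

Definable; ◇q → □◇q defines it

Yes: it is the Euclidean property, defined by the 5 schema ◇q → □◇q.
Suppose ◇q→□◇q is valid. Take Rxy, Rxz and set V(q)={y}. Then ◇q at x, so □◇q at x, so ◇q at z, so some w with Rzw has q; w=y, i.e. Rzy. By symmetry of the argument, Ryz.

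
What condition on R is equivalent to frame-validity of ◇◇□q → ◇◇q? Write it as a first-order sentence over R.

This is a Sahlqvist (Geach-type) schema ◇^2□^1q → □^0◇^2q.
Minimal-valuation argument: fix x; take any y with xR^2y and any z with xR^0z. Set V(q) to the set of worlds R-reachable from y in exactly 1 step. Then □^1q holds at y, so the antecedent holds at x; validity forces ◇^2q at z, giving a w with zR^2w and yR^1w.
First-order correspondent: ∀x ∀y (xR²y → ∃w (yRw ∧ xR²w)).

∀x ∀y (xR²y → ∃w (yRw ∧ xR²w))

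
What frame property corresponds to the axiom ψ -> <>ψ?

reflexivity

This is frame-equivalent to □ψ → ψ (substitute ¬ψ for ψ and contrapose).
Suppose □ψ→ψ is valid. At any x set V(ψ)={w : Rxw}. Then □ψ holds at x, so ψ holds at x, i.e. Rxx.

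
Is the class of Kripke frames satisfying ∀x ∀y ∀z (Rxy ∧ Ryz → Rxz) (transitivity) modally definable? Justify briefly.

Yes — defined by □q → □□q

This is a Sahlqvist condition; the 4 axiom □q → □□q defines it.
Suppose □q→□□q is valid. Take Rxy, Ryz and set V(q)={w : Rxw}. Then □q at x, so □□q at x, so □q at y, so q at z, i.e. Rxz.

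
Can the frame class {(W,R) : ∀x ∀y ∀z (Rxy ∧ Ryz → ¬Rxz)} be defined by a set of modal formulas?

If a class were modally definable it would be closed under surjective bounded morphisms (Goldblatt–Thomason).
The 3-cycle (worlds s,t,u with s→t→u→s) is intransitive. Mapping every world to a single reflexive point • is a surjective bounded morphism; the reflexive point is not intransitive (R••∧R•• but R••).
So no modal formula (or set of formulas) defines exactly the intransitive frames.

No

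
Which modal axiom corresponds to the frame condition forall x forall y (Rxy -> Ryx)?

ψ → □◇ψ

The condition is symmetry. The B schema ψ → □◇ψ defines it.
Suppose ψ→□◇ψ is valid. Take Rxy and set V(ψ)={x}. Then ψ at x, so □◇ψ at x, so ◇ψ at y, so some z with Ryz has ψ; z=x, i.e. Ryx.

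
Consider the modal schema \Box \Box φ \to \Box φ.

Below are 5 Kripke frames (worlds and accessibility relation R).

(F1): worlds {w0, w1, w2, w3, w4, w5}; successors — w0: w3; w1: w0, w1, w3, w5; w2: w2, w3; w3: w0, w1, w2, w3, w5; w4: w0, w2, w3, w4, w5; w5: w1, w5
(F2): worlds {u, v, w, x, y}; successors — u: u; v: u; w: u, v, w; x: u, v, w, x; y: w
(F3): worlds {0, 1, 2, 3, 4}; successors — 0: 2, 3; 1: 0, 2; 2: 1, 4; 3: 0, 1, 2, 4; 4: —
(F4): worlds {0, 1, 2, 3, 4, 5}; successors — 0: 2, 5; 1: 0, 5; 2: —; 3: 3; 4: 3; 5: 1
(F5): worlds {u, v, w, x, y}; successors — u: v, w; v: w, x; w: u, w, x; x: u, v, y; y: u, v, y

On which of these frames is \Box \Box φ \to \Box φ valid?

(F1), (F2)

The schema corresponds to density: \forall x \forall y (Rxy \to \exists z (Rxz \wedge Rzy)).
(F1): condition met.
(F2): condition met.
(F3): fails — R10 but no z with R1z and Rz0.
(F4): fails — R10 but no z with R1z and Rz0.
(F5): fails — Ruv but no z with Ruz and Rzv.
Valid on: (F1), (F2).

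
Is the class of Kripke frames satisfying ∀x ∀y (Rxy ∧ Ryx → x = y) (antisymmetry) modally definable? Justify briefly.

If a class were modally definable it would be closed under surjective bounded morphisms (Goldblatt–Thomason).
The 8-cycle (worlds s,t,u,v,w,x,y,z with s→t→u→v→w→x→y→z→s) is antisymmetric. Sending even-indexed worlds to s and odd-indexed worlds to t is a surjective bounded morphism onto the two-world frame with s↔t, which is not antisymmetric.
So the class is not modally definable.

No — not modally definable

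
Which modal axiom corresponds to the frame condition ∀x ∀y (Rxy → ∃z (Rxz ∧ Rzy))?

□□ψ → □ψ

The condition is density. The C4 schema □□ψ → □ψ defines it.
Suppose □□ψ→□ψ is valid. Take Rxy and set V(ψ)={w : xR²w}. Then □□ψ at x, so □ψ at x, so ψ at y, i.e. ∃z(Rxz∧Rzy).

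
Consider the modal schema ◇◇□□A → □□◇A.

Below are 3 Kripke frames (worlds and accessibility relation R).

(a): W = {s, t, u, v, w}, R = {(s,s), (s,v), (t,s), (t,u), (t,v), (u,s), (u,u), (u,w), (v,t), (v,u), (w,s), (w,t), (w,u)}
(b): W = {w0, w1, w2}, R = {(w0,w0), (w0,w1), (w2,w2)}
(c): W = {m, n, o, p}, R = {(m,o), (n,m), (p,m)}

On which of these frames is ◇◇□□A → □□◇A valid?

(a)

Frame correspondent (Sahlqvist): ∀x ∀y ∀z ((xR²y ∧ xR²z) → ∃w (yR²w ∧ zRw)) — i.e. a generalized confluence (Geach) condition.
(a): satisfies the condition.
(b): fails — w0R²w0, w0R²w1 but no w with w0R²w and w1Rw.
(c): fails — nR²o, nR²o but no w with oR²w and oRw.
Valid on: (a).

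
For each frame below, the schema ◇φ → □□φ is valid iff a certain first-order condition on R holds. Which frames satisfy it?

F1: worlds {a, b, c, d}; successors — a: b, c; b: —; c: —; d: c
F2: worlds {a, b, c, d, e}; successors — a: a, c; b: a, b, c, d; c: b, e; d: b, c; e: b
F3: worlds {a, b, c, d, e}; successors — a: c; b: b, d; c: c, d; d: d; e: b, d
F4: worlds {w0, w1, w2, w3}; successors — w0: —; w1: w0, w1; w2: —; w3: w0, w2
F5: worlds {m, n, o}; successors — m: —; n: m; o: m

F1, F5

Frame correspondent (Sahlqvist): ∀x ∀y ∀z ((xRy ∧ xR²z) → ∃w (y = w ∧ z = w)) — i.e. a generalized confluence (Geach) condition.
F1: holds.
F2: fails — aRa, aR²b but a ≠ b.
F3: fails — aRc, aR²d but c ≠ d.
F4: fails — w1Rw0, w1R²w1 but w0 ≠ w1.
F5: holds.
Valid on: F1, F5.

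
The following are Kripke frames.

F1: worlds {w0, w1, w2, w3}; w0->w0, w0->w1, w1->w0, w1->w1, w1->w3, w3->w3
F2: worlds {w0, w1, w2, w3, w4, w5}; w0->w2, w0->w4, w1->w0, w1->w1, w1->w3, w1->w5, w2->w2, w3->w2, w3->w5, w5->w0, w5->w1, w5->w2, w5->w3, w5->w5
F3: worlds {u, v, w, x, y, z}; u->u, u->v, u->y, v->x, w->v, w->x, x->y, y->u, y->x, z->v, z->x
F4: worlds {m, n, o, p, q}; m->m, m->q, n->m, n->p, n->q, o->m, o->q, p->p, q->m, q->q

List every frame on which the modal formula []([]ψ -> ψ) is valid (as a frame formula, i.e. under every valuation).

F1, F4

This is the axiom for shift-reflexivity; its first-order frame correspondent is forall x forall y (Rxy -> Ryy).
F1: satisfies the condition.
F2: fails — Rw1w0 but not Rw0w0.
F3: fails — Ruv but not Rvv.
F4: satisfies the condition.
Valid on: F1, F4.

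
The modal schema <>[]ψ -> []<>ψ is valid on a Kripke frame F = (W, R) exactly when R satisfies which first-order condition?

Suppose ◇□ψ→□◇ψ is valid. Take Rxy, Rxz and set V(ψ)={w : Ryw}. Then □ψ at y so ◇□ψ at x, so □◇ψ at x, so ◇ψ at z, giving w with Rzw and Ryw.

Convergence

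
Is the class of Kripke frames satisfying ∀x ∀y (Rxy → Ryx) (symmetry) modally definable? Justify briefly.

This is a Sahlqvist condition; the B axiom q → □◇q defines it.
Suppose q→□◇q is valid. Take Rxy and set V(q)={x}. Then q at x, so □◇q at x, so ◇q at y, so some z with Ryz has q; z=x, i.e. Ryx.

Yes — defined by q → □◇q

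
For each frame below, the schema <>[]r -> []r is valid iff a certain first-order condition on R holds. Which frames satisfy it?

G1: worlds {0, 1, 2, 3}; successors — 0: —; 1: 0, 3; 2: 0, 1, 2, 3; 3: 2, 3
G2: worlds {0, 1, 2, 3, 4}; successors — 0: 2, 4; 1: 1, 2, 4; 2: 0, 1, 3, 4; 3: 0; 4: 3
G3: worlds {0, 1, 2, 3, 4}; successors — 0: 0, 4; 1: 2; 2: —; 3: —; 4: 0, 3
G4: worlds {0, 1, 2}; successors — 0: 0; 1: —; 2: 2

G4

This is the axiom for a generalized confluence (Geach) condition; its first-order frame correspondent is forall x forall y forall z ((xRy & xRz) -> exists w (yRw & z = w)).
G1: fails — 1R0, 1R0 but no w with 0Rw and 0=w.
G2: fails — 0R2, 0R2 but no w with 2Rw and 2=w.
G3: fails — 0R4, 0R4 but no w with 4Rw and 4=w.
G4: condition met.
Valid on: G4.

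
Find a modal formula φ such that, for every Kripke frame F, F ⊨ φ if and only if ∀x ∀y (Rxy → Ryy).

The condition is shift-reflexivity. The T□ schema □(□q → q) defines it.
Suppose □(□q→q) is valid. Take Rxy and set V(q)={w : Ryw}. Then at y, □q holds; since □(□q→q) at x, □q→q at y, so q at y, i.e. Ryy.

□(□q → q)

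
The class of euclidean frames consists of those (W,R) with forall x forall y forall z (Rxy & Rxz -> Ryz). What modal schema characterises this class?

The condition is the Euclidean property. The 5 schema ◇r → □◇r defines it.
Suppose ◇r→□◇r is valid. Take Rxy, Rxz and set V(r)={y}. Then ◇r at x, so □◇r at x, so ◇r at z, so some w with Rzw has r; w=y, i.e. Rzy. By symmetry of the argument, Ryz.

◇r → □◇r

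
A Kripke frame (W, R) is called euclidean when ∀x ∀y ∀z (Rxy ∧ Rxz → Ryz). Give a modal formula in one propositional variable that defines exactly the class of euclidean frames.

◇ψ → □◇ψ

This is the Euclidean property; the standard corresponding axiom is 5: ◇ψ → □◇ψ.
Suppose ◇ψ→□◇ψ is valid. Take Rxy, Rxz and set V(ψ)={y}. Then ◇ψ at x, so □◇ψ at x, so ◇ψ at z, so some w with Rzw has ψ; w=y, i.e. Rzy. By symmetry of the argument, Ryz.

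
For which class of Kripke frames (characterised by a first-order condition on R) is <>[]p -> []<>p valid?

Suppose ◇□p→□◇p is valid. Take Rxy, Rxz and set V(p)={w : Ryw}. Then □p at y so ◇□p at x, so □◇p at x, so ◇p at z, giving w with Rzw and Ryw.
The converse is a direct semantic check.
So the correspondent is convergence.

convergence: forall x forall y forall z (Rxy & Rxz -> exists w (Ryw & Rzw))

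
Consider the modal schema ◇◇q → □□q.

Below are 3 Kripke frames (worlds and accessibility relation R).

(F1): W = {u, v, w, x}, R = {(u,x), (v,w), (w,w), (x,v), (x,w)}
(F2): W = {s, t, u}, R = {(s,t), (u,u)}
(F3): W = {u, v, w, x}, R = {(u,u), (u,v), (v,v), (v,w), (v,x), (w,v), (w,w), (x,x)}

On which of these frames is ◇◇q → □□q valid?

(F2)

The schema corresponds to a generalized confluence (Geach) condition: ∀x ∀y ∀z ((xR²y ∧ xR²z) → ∃w (y = w ∧ z = w)).
(F1): fails — uR²v, uR²w but v ≠ w.
(F2): condition met.
(F3): fails — uR²u, uR²v but u ≠ v.
Valid on: (F2).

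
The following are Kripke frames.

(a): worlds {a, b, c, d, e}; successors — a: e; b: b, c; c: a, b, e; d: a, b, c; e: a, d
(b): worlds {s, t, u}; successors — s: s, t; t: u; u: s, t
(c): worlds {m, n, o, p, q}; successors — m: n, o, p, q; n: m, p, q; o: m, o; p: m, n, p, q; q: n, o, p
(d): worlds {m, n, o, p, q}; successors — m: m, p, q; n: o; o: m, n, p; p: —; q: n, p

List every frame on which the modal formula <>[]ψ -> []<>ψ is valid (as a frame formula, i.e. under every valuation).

(c)

This is the axiom for convergence; its first-order frame correspondent is forall x forall y forall z (Rxy & Rxz -> exists w (Ryw & Rzw)).
(a): fails — Rcb and Rce but b and e have no common successor.
(b): fails — Rss and Rst but s and t have no common successor.
(c): holds.
(d): fails — Rmq and Rmp but q and p have no common successor.
Valid on: (c).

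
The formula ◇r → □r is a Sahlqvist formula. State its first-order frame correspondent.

partial functionality: ∀x ∀y ∀z (Rxy ∧ Rxz → y = z)

This is the CD axiom.
Its frame correspondent is partial functionality — ∀x ∀y ∀z (Rxy ∧ Rxz → y = z).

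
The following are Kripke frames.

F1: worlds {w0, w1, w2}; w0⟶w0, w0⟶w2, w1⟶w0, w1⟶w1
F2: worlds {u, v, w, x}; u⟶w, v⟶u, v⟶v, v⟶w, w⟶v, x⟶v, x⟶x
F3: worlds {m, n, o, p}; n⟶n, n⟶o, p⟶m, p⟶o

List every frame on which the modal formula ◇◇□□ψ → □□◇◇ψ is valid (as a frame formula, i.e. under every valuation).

This is the axiom for a generalized confluence (Geach) condition; its first-order frame correspondent is ∀x ∀y ∀z ((xR²y ∧ xR²z) → ∃w (yR²w ∧ zR²w)).
F1: fails — w0R²w0, w0R²w2 but no w with w0R²w and w2R²w.
F2: holds.
F3: fails — nR²n, nR²o but no w with nR²w and oR²w.

F2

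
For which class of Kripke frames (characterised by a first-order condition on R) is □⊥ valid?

□⊥ is valid iff no world has any successor (otherwise □⊥ fails at any world with one).
The converse is a direct semantic check.
So the correspondent is emptiness of R.

Emptiness of R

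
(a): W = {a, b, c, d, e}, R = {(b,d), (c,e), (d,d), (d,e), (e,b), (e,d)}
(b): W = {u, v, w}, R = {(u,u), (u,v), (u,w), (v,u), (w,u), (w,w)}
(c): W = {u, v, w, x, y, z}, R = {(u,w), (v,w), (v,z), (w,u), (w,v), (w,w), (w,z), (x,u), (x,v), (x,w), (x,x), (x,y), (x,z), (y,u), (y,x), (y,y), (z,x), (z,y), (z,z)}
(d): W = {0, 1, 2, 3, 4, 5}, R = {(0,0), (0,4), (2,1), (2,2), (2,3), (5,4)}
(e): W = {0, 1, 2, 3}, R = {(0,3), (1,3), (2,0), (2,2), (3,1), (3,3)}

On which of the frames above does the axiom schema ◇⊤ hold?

(b), (c), (e)

Frame correspondent (Sahlqvist): ∀x ∃y Rxy — i.e. seriality.
(a): fails — world a has no successor.
(b): ✓.
(c): ✓.
(d): fails — world 1 has no successor.
(e): ✓.
Valid on: (b), (c), (e).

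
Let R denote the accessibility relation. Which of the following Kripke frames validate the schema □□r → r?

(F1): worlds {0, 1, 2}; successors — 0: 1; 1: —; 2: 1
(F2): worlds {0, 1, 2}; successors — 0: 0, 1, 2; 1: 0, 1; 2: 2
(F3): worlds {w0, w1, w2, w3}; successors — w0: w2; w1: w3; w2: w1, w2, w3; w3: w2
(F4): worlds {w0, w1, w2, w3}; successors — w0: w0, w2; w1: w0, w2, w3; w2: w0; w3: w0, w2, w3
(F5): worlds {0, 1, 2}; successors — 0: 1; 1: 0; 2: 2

This is the axiom for a generalized confluence (Geach) condition; its first-order frame correspondent is ∀x ∃w (xR²w ∧ x = w).
(F1): fails — at 0 but no w with 0R²w and 0=w.
(F2): condition met.
(F3): fails — at w0 but no w with w0R²w and w0=w.
(F4): fails — at w1 but no w with w1R²w and w1=w.
(F5): condition met.

(F2), (F5)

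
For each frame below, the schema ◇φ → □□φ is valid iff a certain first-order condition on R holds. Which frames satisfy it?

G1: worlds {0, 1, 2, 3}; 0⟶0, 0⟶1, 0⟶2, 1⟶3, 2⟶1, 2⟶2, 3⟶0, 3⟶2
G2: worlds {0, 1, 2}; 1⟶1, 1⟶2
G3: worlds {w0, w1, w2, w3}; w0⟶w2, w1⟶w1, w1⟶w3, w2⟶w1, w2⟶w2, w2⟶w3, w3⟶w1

none

The schema corresponds to a generalized confluence (Geach) condition: ∀x ∀y ∀z ((xRy ∧ xR²z) → ∃w (y = w ∧ z = w)).
G1: fails — 0R0, 0R²1 but 0 ≠ 1.
G2: fails — 1R1, 1R²2 but 1 ≠ 2.
G3: fails — w0Rw2, w0R²w1 but w2 ≠ w1.
Valid on no frame.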